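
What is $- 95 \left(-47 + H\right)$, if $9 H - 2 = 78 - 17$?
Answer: $3800$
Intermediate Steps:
$H = 7$ ($H = \frac{2}{9} + \frac{78 - 17}{9} = \frac{2}{9} + \frac{1}{9} \cdot 61 = \frac{2}{9} + \frac{61}{9} = 7$)
$- 95 \left(-47 + H\right) = - 95 \left(-47 + 7\right) = \left(-95\right) \left(-40\right) = 3800$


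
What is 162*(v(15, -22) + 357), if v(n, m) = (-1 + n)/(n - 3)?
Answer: 58023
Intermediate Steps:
v(n, m) = (-1 + n)/(-3 + n)
162*(v(15, -22) + 357) = 162*((-1 + 15)/(-3 + 15) + 357) = 162*(14/12 + 357) = 162*((1/12)*14 + 357) = 162*(7/6 + 357) = 162*(2149/6) = 58023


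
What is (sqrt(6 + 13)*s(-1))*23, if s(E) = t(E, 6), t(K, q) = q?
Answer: 138*sqrt(19) ≈ 601.53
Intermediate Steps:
s(E) = 6
(sqrt(6 + 13)*s(-1))*23 = (sqrt(6 + 13)*6)*23 = (sqrt(19)*6)*23 = (6*sqrt(19))*23 = 138*sqrt(19)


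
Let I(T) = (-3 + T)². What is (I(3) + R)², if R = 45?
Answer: 2025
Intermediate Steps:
(I(3) + R)² = ((-3 + 3)² + 45)² = (0² + 45)² = (0 + 45)² = 45² = 2025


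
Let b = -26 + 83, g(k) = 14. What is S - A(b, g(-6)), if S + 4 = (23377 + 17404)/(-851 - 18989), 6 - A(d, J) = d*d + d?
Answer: 65351859/19840 ≈ 3293.9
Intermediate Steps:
b = 57
A(d, J) = 6 - d - d² (A(d, J) = 6 - (d*d + d) = 6 - (d² + d) = 6 - (d + d²) = 6 + (-d - d²) = 6 - d - d²)
S = -120141/19840 (S = -4 + (23377 + 17404)/(-851 - 18989) = -4 + 40781/(-19840) = -4 + 40781*(-1/19840) = -4 - 40781/19840 = -120141/19840 ≈ -6.0555)
S - A(b, g(-6)) = -120141/19840 - (6 - 1*57 - 1*57²) = -120141/19840 - (6 - 57 - 1*3249) = -120141/19840 - (6 - 57 - 3249) = -120141/19840 - 1*(-3300) = -120141/19840 + 3300 = 65351859/19840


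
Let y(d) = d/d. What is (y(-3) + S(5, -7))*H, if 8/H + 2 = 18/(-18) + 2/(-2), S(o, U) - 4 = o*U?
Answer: 60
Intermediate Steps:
S(o, U) = 4 + U*o (S(o, U) = 4 + o*U = 4 + U*o)
H = -2 (H = 8/(-2 + (18/(-18) + 2/(-2))) = 8/(-2 + (18*(-1/18) + 2*(-½))) = 8/(-2 + (-1 - 1)) = 8/(-2 - 2) = 8/(-4) = 8*(-¼) = -2)
y(d) = 1
(y(-3) + S(5, -7))*H = (1 + (4 - 7*5))*(-2) = (1 + (4 - 35))*(-2) = (1 - 31)*(-2) = -30*(-2) = 60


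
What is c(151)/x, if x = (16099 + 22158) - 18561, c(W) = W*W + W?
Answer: 2869/2462 ≈ 1.1653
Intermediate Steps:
c(W) = W + W**2 (c(W) = W**2 + W = W + W**2)
x = 19696 (x = 38257 - 18561 = 19696)
c(151)/x = (151*(1 + 151))/19696 = (151*152)*(1/19696) = 22952*(1/19696) = 2869/2462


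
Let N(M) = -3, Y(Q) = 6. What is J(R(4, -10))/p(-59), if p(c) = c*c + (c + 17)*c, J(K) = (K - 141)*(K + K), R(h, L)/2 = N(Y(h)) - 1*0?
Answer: 1764/5959 ≈ 0.29602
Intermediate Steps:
R(h, L) = -6 (R(h, L) = 2*(-3 - 1*0) = 2*(-3 + 0) = 2*(-3) = -6)
J(K) = 2*K*(-141 + K) (J(K) = (-141 + K)*(2*K) = 2*K*(-141 + K))
p(c) = c² + c*(17 + c) (p(c) = c² + (17 + c)*c = c² + c*(17 + c))
J(R(4, -10))/p(-59) = (2*(-6)*(-141 - 6))/((-59*(17 + 2*(-59)))) = (2*(-6)*(-147))/((-59*(17 - 118))) = 1764/((-59*(-101))) = 1764/5959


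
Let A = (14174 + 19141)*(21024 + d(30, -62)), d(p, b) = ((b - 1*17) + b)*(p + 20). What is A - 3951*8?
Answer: 465512202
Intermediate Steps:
d(p, b) = (-17 + 2*b)*(20 + p) (d(p, b) = ((b - 17) + b)*(20 + p) = ((-17 + b) + b)*(20 + p) = (-17 + 2*b)*(20 + p))
A = 465543810 (A = (14174 + 19141)*(21024 + (-340 - 17*30 + 40*(-62) + 2*(-62)*30)) = 33315*(21024 + (-340 - 510 - 2480 - 3720)) = 33315*(21024 - 7050) = 33315*13974 = 465543810)
A - 3951*8 = 465543810 - 3951*8 = 465543810 - 1*31608 = 465543810 - 31608 = 465512202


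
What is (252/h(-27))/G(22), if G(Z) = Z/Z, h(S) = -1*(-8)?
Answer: 63/2 ≈ 31.500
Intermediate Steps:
h(S) = 8
G(Z) = 1
(252/h(-27))/G(22) = (252/8)/1 = (252*(⅛))*1 = (63/2)*1 = 63/2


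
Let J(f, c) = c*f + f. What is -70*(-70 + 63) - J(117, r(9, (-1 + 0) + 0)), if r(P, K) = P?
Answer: -680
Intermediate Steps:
J(f, c) = f + c*f
-70*(-70 + 63) - J(117, r(9, (-1 + 0) + 0)) = -70*(-70 + 63) - 117*(1 + 9) = -70*(-7) - 117*10 = 490 - 1*1170 = 490 - 1170 = -680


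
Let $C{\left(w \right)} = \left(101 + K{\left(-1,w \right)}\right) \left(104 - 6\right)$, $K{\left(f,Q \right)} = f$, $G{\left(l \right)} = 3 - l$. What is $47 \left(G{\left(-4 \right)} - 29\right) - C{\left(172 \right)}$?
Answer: $-10834$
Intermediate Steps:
$C{\left(w \right)} = 9800$ ($C{\left(w \right)} = \left(101 - 1\right) \left(104 - 6\right) = 100 \left(104 - 6\right) = 100 \cdot 98 = 9800$)
$47 \left(G{\left(-4 \right)} - 29\right) - C{\left(172 \right)} = 47 \left(\left(3 - -4\right) - 29\right) - 9800 = 47 \left(\left(3 + 4\right) - 29\right) - 9800 = 47 \left(7 - 29\right) - 9800 = 47 \left(-22\right) - 9800 = -1034 - 9800 = -10834$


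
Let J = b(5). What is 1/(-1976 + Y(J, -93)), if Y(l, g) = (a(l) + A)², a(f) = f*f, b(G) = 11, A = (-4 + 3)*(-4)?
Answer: 1/13649 ≈ 7.3265e-5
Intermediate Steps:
A = 4 (A = -1*(-4) = 4)
J = 11
a(f) = f²
Y(l, g) = (4 + l²)² (Y(l, g) = (l² + 4)² = (4 + l²)²)
1/(-1976 + Y(J, -93)) = 1/(-1976 + (4 + 11²)²) = 1/(-1976 + (4 + 121)²) = 1/(-1976 + 125²) = 1/(-1976 + 15625) = 1/13649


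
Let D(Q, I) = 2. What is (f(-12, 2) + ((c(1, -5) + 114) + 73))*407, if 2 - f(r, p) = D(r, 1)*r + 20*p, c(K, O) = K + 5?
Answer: 72853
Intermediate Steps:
c(K, O) = 5 + K
f(r, p) = 2 - 20*p - 2*r (f(r, p) = 2 - (2*r + 20*p) = 2 + (-20*p - 2*r) = 2 - 20*p - 2*r)
(f(-12, 2) + ((c(1, -5) + 114) + 73))*407 = ((2 - 20*2 - 2*(-12)) + (((5 + 1) + 114) + 73))*407 = ((2 - 40 + 24) + ((6 + 114) + 73))*407 = (-14 + (120 + 73))*407 = (-14 + 193)*407 = 179*407 = 72853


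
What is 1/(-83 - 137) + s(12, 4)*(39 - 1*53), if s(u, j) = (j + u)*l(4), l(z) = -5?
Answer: 246399/220 ≈ 1120.0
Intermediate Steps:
s(u, j) = -5*j - 5*u (s(u, j) = (j + u)*(-5) = -5*j - 5*u)
1/(-83 - 137) + s(12, 4)*(39 - 1*53) = 1/(-83 - 137) + (-5*4 - 5*12)*(39 - 1*53) = 1/(-220) + (-20 - 60)*(39 - 53) = -1/220 - 80*(-14) = -1/220 + 1120 = 246399/220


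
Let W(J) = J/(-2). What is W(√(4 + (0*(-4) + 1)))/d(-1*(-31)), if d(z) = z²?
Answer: -√5/1922 ≈ -0.0011634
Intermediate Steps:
W(J) = -J/2 (W(J) = J*(-½) = -J/2)
W(√(4 + (0*(-4) + 1)))/d(-1*(-31)) = (-√(4 + (0*(-4) + 1))/2)/((-1*(-31))²) = (-√(4 + (0 + 1))/2)/(31²) = -√(4 + 1)/2/961 = -√5/2*(1/961) = -√5/1922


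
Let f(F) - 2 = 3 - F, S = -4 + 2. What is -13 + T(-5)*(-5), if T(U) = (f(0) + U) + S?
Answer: -3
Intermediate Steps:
S = -2
f(F) = 5 - F (f(F) = 2 + (3 - F) = 5 - F)
T(U) = 3 + U (T(U) = ((5 - 1*0) + U) - 2 = ((5 + 0) + U) - 2 = (5 + U) - 2 = 3 + U)
-13 + T(-5)*(-5) = -13 + (3 - 5)*(-5) = -13 - 2*(-5) = -13 + 10 = -3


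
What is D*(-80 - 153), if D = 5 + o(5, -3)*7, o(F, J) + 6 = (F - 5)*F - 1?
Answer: 10252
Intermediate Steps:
o(F, J) = -7 + F*(-5 + F) (o(F, J) = -6 + ((F - 5)*F - 1) = -6 + ((-5 + F)*F - 1) = -6 + (F*(-5 + F) - 1) = -6 + (-1 + F*(-5 + F)) = -7 + F*(-5 + F))
D = -44 (D = 5 + (-7 + 5² - 5*5)*7 = 5 + (-7 + 25 - 25)*7 = 5 - 7*7 = 5 - 49 = -44)
D*(-80 - 153) = -44*(-80 - 153) = -44*(-233) = 10252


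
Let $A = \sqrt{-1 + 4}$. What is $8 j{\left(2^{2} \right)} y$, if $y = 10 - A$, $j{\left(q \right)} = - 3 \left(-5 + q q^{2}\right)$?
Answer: $-14160 + 1416 \sqrt{3} \approx -11707.0$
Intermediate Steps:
$j{\left(q \right)} = 15 - 3 q^{3}$ ($j{\left(q \right)} = - 3 \left(-5 + q^{3}\right) = 15 - 3 q^{3}$)
$A = \sqrt{3} \approx 1.732$
$y = 10 - \sqrt{3} \approx 8.2679$
$8 j{\left(2^{2} \right)} y = 8 \left(15 - 3 \left(2^{2}\right)^{3}\right) \left(10 - \sqrt{3}\right) = 8 \left(15 - 3 \cdot 4^{3}\right) \left(10 - \sqrt{3}\right) = 8 \left(15 - 192\right) \left(10 - \sqrt{3}\right) = 8 \left(-177\right) \left(10 - \sqrt{3}\right) = - 1416 \left(10 - \sqrt{3}\right) = -14160 + 1416 \sqrt{3}$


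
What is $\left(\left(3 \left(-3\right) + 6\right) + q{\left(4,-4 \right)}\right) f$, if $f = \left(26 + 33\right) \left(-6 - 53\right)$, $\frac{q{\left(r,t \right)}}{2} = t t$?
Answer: $-100949$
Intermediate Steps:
$q{\left(r,t \right)} = 2 t^{2}$ ($q{\left(r,t \right)} = 2 t t = 2 t^{2}$)
$f = -3481$ ($f = 59 \left(-59\right) = -3481$)
$\left(\left(3 \left(-3\right) + 6\right) + q{\left(4,-4 \right)}\right) f = \left(\left(3 \left(-3\right) + 6\right) + 2 \left(-4\right)^{2}\right) \left(-3481\right) = \left(\left(-9 + 6\right) + 2 \cdot 16\right) \left(-3481\right) = \left(-3 + 32\right) \left(-3481\right) = 29 \left(-3481\right) = -100949$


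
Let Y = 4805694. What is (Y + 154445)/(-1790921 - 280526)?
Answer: -4960139/2071447 ≈ -2.3945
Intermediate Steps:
(Y + 154445)/(-1790921 - 280526) = (4805694 + 154445)/(-1790921 - 280526) = 4960139/(-2071447) = 4960139*(-1/2071447) = -4960139/2071447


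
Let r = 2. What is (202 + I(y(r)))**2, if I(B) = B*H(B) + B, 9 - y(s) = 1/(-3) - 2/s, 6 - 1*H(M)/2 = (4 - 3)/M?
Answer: 1006009/9 ≈ 1.1178e+5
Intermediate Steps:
H(M) = 12 - 2/M (H(M) = 12 - 2*(4 - 3)/M = 12 - 2/M)
y(s) = 28/3 + 2/s (y(s) = 9 - (1/(-3) - 2/s) = 9 - (1*(-1/3) - 2/s) = 9 - (-1/3 - 2/s) = 9 + (1/3 + 2/s) = 28/3 + 2/s)
I(B) = B + B*(12 - 2/B) (I(B) = B*(12 - 2/B) + B = B + B*(12 - 2/B))
(202 + I(y(r)))**2 = (202 + (-2 + 13*(28/3 + 2/2)))**2 = (202 + (-2 + 13*(28/3 + 2*(1/2))))**2 = (202 + (-2 + 13*(28/3 + 1)))**2 = (202 + (-2 + 13*(31/3)))**2 = (202 + (-2 + 403/3))**2 = (202 + 397/3)**2 = (1003/3)**2 = 1006009/9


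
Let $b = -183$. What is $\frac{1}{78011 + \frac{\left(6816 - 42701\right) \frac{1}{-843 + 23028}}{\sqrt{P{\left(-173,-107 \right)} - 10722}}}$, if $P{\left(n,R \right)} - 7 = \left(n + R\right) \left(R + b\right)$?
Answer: $\frac{108250872773379615}{8444758835924065636436} + \frac{31844349 \sqrt{70485}}{8444758835924065636436} \approx 1.2819 \cdot 10^{-5}$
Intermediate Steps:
$P{\left(n,R \right)} = 7 + \left(-183 + R\right) \left(R + n\right)$ ($P{\left(n,R \right)} = 7 + \left(n + R\right) \left(R - 183\right) = 7 + \left(R + n\right) \left(-183 + R\right) = 7 + \left(-183 + R\right) \left(R + n\right)$)
$\frac{1}{78011 + \frac{\left(6816 - 42701\right) \frac{1}{-843 + 23028}}{\sqrt{P{\left(-173,-107 \right)} - 10722}}} = \frac{1}{78011 + \frac{\left(6816 - 42701\right) \frac{1}{-843 + 23028}}{\sqrt{\left(7 + \left(-107\right)^{2} - -19581 - -31659 - -18511\right) - 10722}}} = \frac{1}{78011 + \frac{\left(-35885\right) \frac{1}{22185}}{\sqrt{\left(7 + 11449 + 19581 + 31659 + 18511\right) - 10722}}} = \frac{1}{78011 + \frac{\left(-35885\right) \frac{1}{22185}}{\sqrt{81207 - 10722}}} = \frac{1}{78011 - \frac{7177}{4437 \sqrt{70485}}} = \frac{1}{78011 - \frac{7177 \frac{\sqrt{70485}}{70485}}{4437}} = \frac{1}{78011 - \frac{7177 \sqrt{70485}}{312741945}}$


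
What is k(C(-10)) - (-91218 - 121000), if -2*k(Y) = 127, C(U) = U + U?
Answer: 424309/2 ≈ 2.1215e+5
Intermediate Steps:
C(U) = 2*U
k(Y) = -127/2 (k(Y) = -½*127 = -127/2)
k(C(-10)) - (-91218 - 121000) = -127/2 - (-91218 - 121000) = -127/2 - 1*(-212218) = -127/2 + 212218 = 424309/2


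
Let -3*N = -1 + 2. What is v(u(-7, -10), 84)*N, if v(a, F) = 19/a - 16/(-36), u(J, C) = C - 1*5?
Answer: 37/135 ≈ 0.27407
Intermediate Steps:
u(J, C) = -5 + C (u(J, C) = C - 5 = -5 + C)
v(a, F) = 4/9 + 19/a (v(a, F) = 19/a - 16*(-1/36) = 19/a + 4/9 = 4/9 + 19/a)
N = -1/3 (N = -(-1 + 2)/3 = -1/3*1 = -1/3 ≈ -0.33333)
v(u(-7, -10), 84)*N = (4/9 + 19/(-5 - 10))*(-1/3) = (4/9 + 19/(-15))*(-1/3) = (4/9 + 19*(-1/15))*(-1/3) = (4/9 - 19/15)*(-1/3) = -37/45*(-1/3) = 37/135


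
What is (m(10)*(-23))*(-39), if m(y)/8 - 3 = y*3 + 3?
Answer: 258336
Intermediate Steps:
m(y) = 48 + 24*y (m(y) = 24 + 8*(y*3 + 3) = 24 + 8*(3*y + 3) = 24 + 8*(3 + 3*y) = 24 + (24 + 24*y) = 48 + 24*y)
(m(10)*(-23))*(-39) = ((48 + 24*10)*(-23))*(-39) = ((48 + 240)*(-23))*(-39) = (288*(-23))*(-39) = -6624*(-39) = 258336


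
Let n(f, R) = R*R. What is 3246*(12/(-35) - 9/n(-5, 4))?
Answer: -822861/280 ≈ -2938.8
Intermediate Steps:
n(f, R) = R²
3246*(12/(-35) - 9/n(-5, 4)) = 3246*(12/(-35) - 9/(4²)) = 3246*(12*(-1/35) - 9/16) = 3246*(-12/35 - 9*1/16) = 3246*(-12/35 - 9/16) = 3246*(-507/560) = -822861/280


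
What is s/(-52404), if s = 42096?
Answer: -3508/4367 ≈ -0.80330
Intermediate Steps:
s/(-52404) = 42096/(-52404) = 42096*(-1/52404) = -3508/4367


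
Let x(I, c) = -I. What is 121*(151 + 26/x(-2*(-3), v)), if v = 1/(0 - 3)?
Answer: 53240/3 ≈ 17747.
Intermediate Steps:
v = -⅓ (v = 1/(-3) = -⅓ ≈ -0.33333)
121*(151 + 26/x(-2*(-3), v)) = 121*(151 + 26/((-(-2)*(-3)))) = 121*(151 + 26/((-1*6))) = 121*(151 + 26/(-6)) = 121*(151 + 26*(-⅙)) = 121*(151 - 13/3) = 121*(440/3) = 53240/3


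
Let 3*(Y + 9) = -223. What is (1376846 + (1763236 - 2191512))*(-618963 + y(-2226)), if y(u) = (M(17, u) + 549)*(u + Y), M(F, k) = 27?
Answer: -1848894781230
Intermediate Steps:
Y = -250/3 (Y = -9 + (⅓)*(-223) = -9 - 223/3 = -250/3 ≈ -83.333)
y(u) = -48000 + 576*u (y(u) = (27 + 549)*(u - 250/3) = 576*(-250/3 + u) = -48000 + 576*u)
(1376846 + (1763236 - 2191512))*(-618963 + y(-2226)) = (1376846 + (1763236 - 2191512))*(-618963 + (-48000 + 576*(-2226))) = (1376846 - 428276)*(-618963 + (-48000 - 1282176)) = 948570*(-618963 - 1330176) = 948570*(-1949139) = -1848894781230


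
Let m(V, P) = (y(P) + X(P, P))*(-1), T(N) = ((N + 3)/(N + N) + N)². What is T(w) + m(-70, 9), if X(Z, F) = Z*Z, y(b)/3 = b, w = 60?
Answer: 5688441/1600 ≈ 3555.3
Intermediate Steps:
y(b) = 3*b
X(Z, F) = Z²
T(N) = (N + (3 + N)/(2*N))² (T(N) = ((3 + N)/((2*N)) + N)² = ((3 + N)*(1/(2*N)) + N)² = ((3 + N)/(2*N) + N)² = (N + (3 + N)/(2*N))²)
m(V, P) = -P² - 3*P (m(V, P) = (3*P + P²)*(-1) = (P² + 3*P)*(-1) = -P² - 3*P)
T(w) + m(-70, 9) = (¼)*(3 + 60 + 2*60²)²/60² + 9*(-3 - 1*9) = (¼)*(1/3600)*(3 + 60 + 2*3600)² + 9*(-3 - 9) = (¼)*(1/3600)*(3 + 60 + 7200)² + 9*(-12) = (¼)*(1/3600)*7263² - 108 = (¼)*(1/3600)*52751169 - 108 = 5861241/1600 - 108 = 5688441/1600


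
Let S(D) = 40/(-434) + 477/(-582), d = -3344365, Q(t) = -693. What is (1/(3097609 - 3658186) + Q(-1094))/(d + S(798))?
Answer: 16354225230476/78924261519700281 ≈ 0.00020721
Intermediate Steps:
S(D) = -38383/42098 (S(D) = 40*(-1/434) + 477*(-1/582) = -20/217 - 159/194 = -38383/42098)
(1/(3097609 - 3658186) + Q(-1094))/(d + S(798)) = (1/(3097609 - 3658186) - 693)/(-3344365 - 38383/42098) = (1/(-560577) - 693)/(-140791116153/42098) = (-1/560577 - 693)*(-42098/140791116153) = -388479862/560577*(-42098/140791116153) = 16354225230476/78924261519700281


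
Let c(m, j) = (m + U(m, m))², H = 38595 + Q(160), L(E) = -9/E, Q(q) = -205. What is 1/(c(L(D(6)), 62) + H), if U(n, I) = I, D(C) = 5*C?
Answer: 25/959759 ≈ 2.6048e-5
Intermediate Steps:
H = 38390 (H = 38595 - 205 = 38390)
c(m, j) = 4*m² (c(m, j) = (m + m)² = (2*m)² = 4*m²)
1/(c(L(D(6)), 62) + H) = 1/(4*(-9/(5*6))² + 38390) = 1/(4*(-9/30)² + 38390) = 1/(4*(-9*1/30)² + 38390) = 1/(4*(-3/10)² + 38390) = 1/(4*(9/100) + 38390) = 1/(9/25 + 38390) = 1/(959759/25) = 25/959759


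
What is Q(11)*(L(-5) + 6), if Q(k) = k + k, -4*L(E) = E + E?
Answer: 187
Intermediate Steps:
L(E) = -E/2 (L(E) = -(E + E)/4 = -E/2)
Q(k) = 2*k
Q(11)*(L(-5) + 6) = (2*11)*(-1/2*(-5) + 6) = 22*(5/2 + 6) = 22*(17/2) = 187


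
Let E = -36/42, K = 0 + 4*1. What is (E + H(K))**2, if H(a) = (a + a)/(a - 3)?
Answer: 2500/49 ≈ 51.020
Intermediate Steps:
K = 4 (K = 0 + 4 = 4)
H(a) = 2*a/(-3 + a) (H(a) = (2*a)/(-3 + a) = 2*a/(-3 + a))
E = -6/7 (E = -36*1/42 = -6/7 ≈ -0.85714)
(E + H(K))**2 = (-6/7 + 2*4/(-3 + 4))**2 = (-6/7 + 2*4/1)**2 = (-6/7 + 2*4*1)**2 = (-6/7 + 8)**2 = (50/7)**2 = 2500/49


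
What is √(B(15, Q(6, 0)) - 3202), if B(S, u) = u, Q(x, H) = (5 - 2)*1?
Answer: I*√3199 ≈ 56.56*I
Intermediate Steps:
Q(x, H) = 3 (Q(x, H) = 3*1 = 3)
√(B(15, Q(6, 0)) - 3202) = √(3 - 3202) = √(-3199) = I*√3199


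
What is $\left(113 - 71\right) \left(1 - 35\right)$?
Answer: $-1428$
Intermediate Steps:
$\left(113 - 71\right) \left(1 - 35\right) = 42 \left(-34\right) = -1428$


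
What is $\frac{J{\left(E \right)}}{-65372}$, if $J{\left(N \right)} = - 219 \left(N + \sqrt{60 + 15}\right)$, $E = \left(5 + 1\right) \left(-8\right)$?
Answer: $- \frac{2628}{16343} + \frac{1095 \sqrt{3}}{65372} \approx -0.13179$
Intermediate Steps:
$E = -48$ ($E = 6 \left(-8\right) = -48$)
$J{\left(N \right)} = - 1095 \sqrt{3} - 219 N$ ($J{\left(N \right)} = - 219 \left(N + \sqrt{75}\right) = - 219 \left(N + 5 \sqrt{3}\right) = - 1095 \sqrt{3} - 219 N$)
$\frac{J{\left(E \right)}}{-65372} = \frac{- 1095 \sqrt{3} - -10512}{-65372} = \left(- 1095 \sqrt{3} + 10512\right) \left(- \frac{1}{65372}\right) = \left(10512 - 1095 \sqrt{3}\right) \left(- \frac{1}{65372}\right) = - \frac{2628}{16343} + \frac{1095 \sqrt{3}}{65372}$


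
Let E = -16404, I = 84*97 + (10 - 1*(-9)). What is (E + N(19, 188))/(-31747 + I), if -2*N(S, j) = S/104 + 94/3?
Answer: 10245929/14713920 ≈ 0.69634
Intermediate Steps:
I = 8167 (I = 8148 + (10 + 9) = 8148 + 19 = 8167)
N(S, j) = -47/3 - S/208 (N(S, j) = -(S/104 + 94/3)/2 = -(94/3 + S/104)/2 = -47/3 - S/208)
(E + N(19, 188))/(-31747 + I) = (-16404 + (-47/3 - 1/208*19))/(-31747 + 8167) = (-16404 + (-47/3 - 19/208))/(-23580) = (-16404 - 9833/624)*(-1/23580) = -10245929/624*(-1/23580) = 10245929/14713920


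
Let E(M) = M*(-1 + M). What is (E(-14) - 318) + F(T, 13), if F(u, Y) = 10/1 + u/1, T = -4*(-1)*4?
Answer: -82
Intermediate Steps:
T = 16 (T = 4*4 = 16)
F(u, Y) = 10 + u (F(u, Y) = 10*1 + u*1 = 10 + u)
(E(-14) - 318) + F(T, 13) = (-14*(-1 - 14) - 318) + (10 + 16) = (-14*(-15) - 318) + 26 = (210 - 318) + 26 = -108 + 26 = -82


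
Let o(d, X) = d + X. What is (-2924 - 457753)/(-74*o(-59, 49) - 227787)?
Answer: 460677/227047 ≈ 2.0290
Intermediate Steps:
o(d, X) = X + d
(-2924 - 457753)/(-74*o(-59, 49) - 227787) = (-2924 - 457753)/(-74*(49 - 59) - 227787) = -460677/(-74*(-10) - 227787) = -460677/(740 - 227787) = -460677/(-227047) = -460677*(-1/227047) = 460677/227047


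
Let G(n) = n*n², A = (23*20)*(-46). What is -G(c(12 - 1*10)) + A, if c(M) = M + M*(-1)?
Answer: -21160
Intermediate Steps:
A = -21160 (A = 460*(-46) = -21160)
c(M) = 0 (c(M) = M - M = 0)
G(n) = n³
-G(c(12 - 1*10)) + A = -1*0³ - 21160 = -1*0 - 21160 = 0 - 21160 = -21160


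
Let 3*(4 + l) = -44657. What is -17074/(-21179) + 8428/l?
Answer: 227188670/946044751 ≈ 0.24015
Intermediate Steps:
l = -44669/3 (l = -4 + (⅓)*(-44657) = -4 - 44657/3 = -44669/3 ≈ -14890.)
-17074/(-21179) + 8428/l = -17074/(-21179) + 8428/(-44669/3) = -17074*(-1/21179) + 8428*(-3/44669) = 17074/21179 - 25284/44669 = 227188670/946044751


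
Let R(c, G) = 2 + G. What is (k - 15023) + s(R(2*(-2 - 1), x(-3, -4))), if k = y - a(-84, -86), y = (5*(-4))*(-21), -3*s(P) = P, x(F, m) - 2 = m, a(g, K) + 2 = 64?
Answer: -14665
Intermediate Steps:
a(g, K) = 62 (a(g, K) = -2 + 64 = 62)
x(F, m) = 2 + m
s(P) = -P/3
y = 420 (y = -20*(-21) = 420)
k = 358 (k = 420 - 1*62 = 420 - 62 = 358)
(k - 15023) + s(R(2*(-2 - 1), x(-3, -4))) = (358 - 15023) - (2 + (2 - 4))/3 = -14665 - (2 - 2)/3 = -14665 - ⅓*0 = -14665 + 0 = -14665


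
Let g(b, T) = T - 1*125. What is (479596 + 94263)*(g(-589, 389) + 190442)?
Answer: 109438354454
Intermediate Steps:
g(b, T) = -125 + T (g(b, T) = T - 125 = -125 + T)
(479596 + 94263)*(g(-589, 389) + 190442) = (479596 + 94263)*((-125 + 389) + 190442) = 573859*(264 + 190442) = 573859*190706 = 109438354454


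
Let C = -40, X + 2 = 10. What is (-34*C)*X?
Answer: 10880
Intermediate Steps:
X = 8 (X = -2 + 10 = 8)
(-34*C)*X = -34*(-40)*8 = 1360*8 = 10880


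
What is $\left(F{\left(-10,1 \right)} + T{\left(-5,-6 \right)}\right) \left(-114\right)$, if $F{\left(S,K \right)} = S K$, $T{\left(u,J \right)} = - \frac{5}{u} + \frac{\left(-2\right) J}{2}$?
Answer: $342$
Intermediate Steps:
$T{\left(u,J \right)} = - J - \frac{5}{u}$ ($T{\left(u,J \right)} = - \frac{5}{u} + - 2 J \frac{1}{2} = - \frac{5}{u} - J = - J - \frac{5}{u}$)
$F{\left(S,K \right)} = K S$
$\left(F{\left(-10,1 \right)} + T{\left(-5,-6 \right)}\right) \left(-114\right) = \left(1 \left(-10\right) - \left(-6 + \frac{5}{-5}\right)\right) \left(-114\right) = \left(-10 + \left(6 - -1\right)\right) \left(-114\right) = \left(-10 + \left(6 + 1\right)\right) \left(-114\right) = \left(-10 + 7\right) \left(-114\right) = \left(-3\right) \left(-114\right) = 342$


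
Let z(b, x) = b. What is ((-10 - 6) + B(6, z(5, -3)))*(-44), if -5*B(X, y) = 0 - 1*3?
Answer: 3388/5 ≈ 677.60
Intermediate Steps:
B(X, y) = 3/5 (B(X, y) = -(0 - 1*3)/5 = -(0 - 3)/5 = -1/5*(-3) = 3/5)
((-10 - 6) + B(6, z(5, -3)))*(-44) = ((-10 - 6) + 3/5)*(-44) = (-16 + 3/5)*(-44) = -77/5*(-44) = 3388/5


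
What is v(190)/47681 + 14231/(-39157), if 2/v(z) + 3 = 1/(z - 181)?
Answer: -8821480456/24271583921 ≈ -0.36345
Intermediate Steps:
v(z) = 2/(-3 + 1/(-181 + z)) (v(z) = 2/(-3 + 1/(z - 181)) = 2/(-3 + 1/(-181 + z)))
v(190)/47681 + 14231/(-39157) = (2*(181 - 1*190)/(-544 + 3*190))/47681 + 14231/(-39157) = (2*(181 - 190)/(-544 + 570))*(1/47681) + 14231*(-1/39157) = (2*(-9)/26)*(1/47681) - 14231/39157 = (2*(1/26)*(-9))*(1/47681) - 14231/39157 = -9/13*1/47681 - 14231/39157 = -9/619853 - 14231/39157 = -8821480456/24271583921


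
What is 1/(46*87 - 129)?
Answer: 1/3873 ≈ 0.00025820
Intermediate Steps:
1/(46*87 - 129) = 1/(4002 - 129) = 1/3873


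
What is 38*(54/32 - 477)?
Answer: -144495/8 ≈ -18062.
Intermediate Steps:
38*(54/32 - 477) = 38*(54*(1/32) - 477) = 38*(27/16 - 477) = 38*(-7605/16) = -144495/8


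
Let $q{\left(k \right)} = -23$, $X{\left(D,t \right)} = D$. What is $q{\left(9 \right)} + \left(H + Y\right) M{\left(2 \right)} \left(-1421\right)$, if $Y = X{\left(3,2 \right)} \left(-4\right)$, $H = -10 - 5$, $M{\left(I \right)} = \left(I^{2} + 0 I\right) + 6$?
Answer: $383647$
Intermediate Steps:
$M{\left(I \right)} = 6 + I^{2}$ ($M{\left(I \right)} = \left(I^{2} + 0\right) + 6 = I^{2} + 6 = 6 + I^{2}$)
$H = -15$
$Y = -12$ ($Y = 3 \left(-4\right) = -12$)
$q{\left(9 \right)} + \left(H + Y\right) M{\left(2 \right)} \left(-1421\right) = -23 + \left(-15 - 12\right) \left(6 + 2^{2}\right) \left(-1421\right) = -23 + - 27 \left(6 + 4\right) \left(-1421\right) = -23 + \left(-27\right) 10 \left(-1421\right) = -23 - -383670 = -23 + 383670 = 383647$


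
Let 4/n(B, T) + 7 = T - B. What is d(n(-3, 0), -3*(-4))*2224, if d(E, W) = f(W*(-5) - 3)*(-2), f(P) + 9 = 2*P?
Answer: 600480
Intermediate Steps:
n(B, T) = 4/(-7 + T - B) (n(B, T) = 4/(-7 + (T - B)) = 4/(-7 + T - B))
f(P) = -9 + 2*P
d(E, W) = 30 + 20*W (d(E, W) = (-9 + 2*(W*(-5) - 3))*(-2) = (-9 + 2*(-5*W - 3))*(-2) = (-9 + 2*(-3 - 5*W))*(-2) = (-9 + (-6 - 10*W))*(-2) = (-15 - 10*W)*(-2) = 30 + 20*W)
d(n(-3, 0), -3*(-4))*2224 = (30 + 20*(-3*(-4)))*2224 = (30 + 20*12)*2224 = (30 + 240)*2224 = 270*2224 = 600480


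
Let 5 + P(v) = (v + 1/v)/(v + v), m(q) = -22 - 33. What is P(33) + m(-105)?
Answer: -64795/1089 ≈ -59.500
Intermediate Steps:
m(q) = -55
P(v) = -5 + (v + 1/v)/(2*v) (P(v) = -5 + (v + 1/v)/(v + v) = -5 + (v + 1/v)/((2*v)) = -5 + (v + 1/v)*(1/(2*v)) = -5 + (v + 1/v)/(2*v))
P(33) + m(-105) = (-9/2 + (½)/33²) - 55 = (-9/2 + (½)*(1/1089)) - 55 = (-9/2 + 1/2178) - 55 = -4900/1089 - 55 = -64795/1089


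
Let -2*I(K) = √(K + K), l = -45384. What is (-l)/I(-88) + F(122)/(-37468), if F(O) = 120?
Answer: -30/9367 + 22692*I*√11/11 ≈ -0.0032027 + 6841.9*I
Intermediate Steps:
I(K) = -√2*√K/2 (I(K) = -√(K + K)/2 = -√2*√K/2)
(-l)/I(-88) + F(122)/(-37468) = (-1*(-45384))/((-√2*√(-88)/2)) + 120/(-37468) = 45384/((-√2*2*I*√22/2)) + 120*(-1/37468) = 45384/((-2*I*√11)) - 30/9367 = 45384*(I*√11/22) - 30/9367 = 22692*I*√11/11 - 30/9367 = -30/9367 + 22692*I*√11/11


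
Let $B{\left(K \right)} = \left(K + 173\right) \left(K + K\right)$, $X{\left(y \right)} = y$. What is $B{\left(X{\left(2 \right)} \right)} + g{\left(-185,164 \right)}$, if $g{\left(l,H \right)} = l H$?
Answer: $-29640$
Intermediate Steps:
$g{\left(l,H \right)} = H l$
$B{\left(K \right)} = 2 K \left(173 + K\right)$ ($B{\left(K \right)} = \left(173 + K\right) 2 K = 2 K \left(173 + K\right)$)
$B{\left(X{\left(2 \right)} \right)} + g{\left(-185,164 \right)} = 2 \cdot 2 \left(173 + 2\right) + 164 \left(-185\right) = 2 \cdot 2 \cdot 175 - 30340 = 700 - 30340 = -29640$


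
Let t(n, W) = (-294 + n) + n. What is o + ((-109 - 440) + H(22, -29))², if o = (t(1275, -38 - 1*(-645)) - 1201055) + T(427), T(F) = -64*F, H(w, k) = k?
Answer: -892043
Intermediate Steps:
t(n, W) = -294 + 2*n
o = -1226127 (o = ((-294 + 2*1275) - 1201055) - 64*427 = ((-294 + 2550) - 1201055) - 27328 = (2256 - 1201055) - 27328 = -1198799 - 27328 = -1226127)
o + ((-109 - 440) + H(22, -29))² = -1226127 + ((-109 - 440) - 29)² = -1226127 + (-549 - 29)² = -1226127 + (-578)² = -1226127 + 334084 = -892043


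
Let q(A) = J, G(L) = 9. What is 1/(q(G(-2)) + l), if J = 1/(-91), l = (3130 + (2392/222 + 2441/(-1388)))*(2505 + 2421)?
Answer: 2336698/36131878509529 ≈ 6.4671e-8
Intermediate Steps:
l = 397053610277/25678 (l = (3130 + (2392*(1/222) + 2441*(-1/1388)))*4926 = (3130 + (1196/111 - 2441/1388))*4926 = (3130 + 1389097/154068)*4926 = (483621937/154068)*4926 = 397053610277/25678 ≈ 1.5463e+7)
J = -1/91 ≈ -0.010989
q(A) = -1/91
1/(q(G(-2)) + l) = 1/(-1/91 + 397053610277/25678) = 1/(36131878509529/2336698) = 2336698/36131878509529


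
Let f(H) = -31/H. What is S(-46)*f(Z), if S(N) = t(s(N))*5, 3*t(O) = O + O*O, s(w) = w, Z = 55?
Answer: -21390/11 ≈ -1944.5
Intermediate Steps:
t(O) = O/3 + O²/3 (t(O) = (O + O*O)/3 = (O + O²)/3 = O/3 + O²/3)
S(N) = 5*N*(1 + N)/3 (S(N) = (N*(1 + N)/3)*5 = 5*N*(1 + N)/3)
S(-46)*f(Z) = ((5/3)*(-46)*(1 - 46))*(-31/55) = ((5/3)*(-46)*(-45))*(-31*1/55) = 3450*(-31/55) = -21390/11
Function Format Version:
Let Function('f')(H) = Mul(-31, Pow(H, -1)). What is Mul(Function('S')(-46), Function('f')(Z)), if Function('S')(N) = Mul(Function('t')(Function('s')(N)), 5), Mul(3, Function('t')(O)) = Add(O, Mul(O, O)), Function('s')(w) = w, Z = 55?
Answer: Rational(-21390, 11) ≈ -1944.5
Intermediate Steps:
Function('t')(O) = Add(Mul(Rational(1, 3), O), Mul(Rational(1, 3), Pow(O, 2))) (Function('t')(O) = Mul(Rational(1, 3), Add(O, Mul(O, O))) = Mul(Rational(1, 3), Add(O, Pow(O, 2))) = Add(Mul(Rational(1, 3), O), Mul(Rational(1, 3), Pow(O, 2))))
Function('S')(N) = Mul(Rational(5, 3), N, Add(1, N)) (Function('S')(N) = Mul(Mul(Rational(1, 3), N, Add(1, N)), 5) = Mul(Rational(5, 3), N, Add(1, N)))
Mul(Function('S')(-46), Function('f')(Z)) = Mul(Mul(Rational(5, 3), -46, Add(1, -46)), Mul(-31, Pow(55, -1))) = Mul(Mul(Rational(5, 3), -46, -45), Mul(-31, Rational(1, 55))) = Mul(3450, Rational(-31, 55)) = Rational(-21390, 11)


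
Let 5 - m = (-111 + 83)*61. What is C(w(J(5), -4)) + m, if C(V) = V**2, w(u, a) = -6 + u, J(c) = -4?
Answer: 1813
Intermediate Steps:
m = 1713 (m = 5 - (-111 + 83)*61 = 5 - (-28)*61 = 5 - 1*(-1708) = 5 + 1708 = 1713)
C(w(J(5), -4)) + m = (-6 - 4)**2 + 1713 = (-10)**2 + 1713 = 100 + 1713 = 1813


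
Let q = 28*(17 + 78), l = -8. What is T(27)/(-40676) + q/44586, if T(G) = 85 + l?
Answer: 52382519/906790068 ≈ 0.057767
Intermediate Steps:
q = 2660 (q = 28*95 = 2660)
T(G) = 77 (T(G) = 85 - 8 = 77)
T(27)/(-40676) + q/44586 = 77/(-40676) + 2660/44586 = 77*(-1/40676) + 2660*(1/44586) = -77/40676 + 1330/22293 = 52382519/906790068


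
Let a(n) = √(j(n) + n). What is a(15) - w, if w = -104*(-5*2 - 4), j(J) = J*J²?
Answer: -1456 + √3390 ≈ -1397.8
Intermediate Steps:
j(J) = J³
a(n) = √(n + n³) (a(n) = √(n³ + n) = √(n + n³))
w = 1456 (w = -104*(-10 - 4) = -104*(-14) = 1456)
a(15) - w = √(15 + 15³) - 1*1456 = √(15 + 3375) - 1456 = √3390 - 1456 = -1456 + √3390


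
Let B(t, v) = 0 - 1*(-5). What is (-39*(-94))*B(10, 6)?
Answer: 18330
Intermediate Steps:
B(t, v) = 5 (B(t, v) = 0 + 5 = 5)
(-39*(-94))*B(10, 6) = -39*(-94)*5 = 3666*5 = 18330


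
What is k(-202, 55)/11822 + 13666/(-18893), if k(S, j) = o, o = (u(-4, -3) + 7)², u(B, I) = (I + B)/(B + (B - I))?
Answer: -2002829524/2791913075 ≈ -0.71737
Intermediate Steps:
u(B, I) = (B + I)/(-I + 2*B)
o = 1764/25 (o = ((-4 - 3)/(-1*(-3) + 2*(-4)) + 7)² = (-7/(3 - 8) + 7)² = (-7/(-5) + 7)² = (-⅕*(-7) + 7)² = (7/5 + 7)² = (42/5)² = 1764/25 ≈ 70.560)
k(S, j) = 1764/25
k(-202, 55)/11822 + 13666/(-18893) = (1764/25)/11822 + 13666/(-18893) = (1764/25)*(1/11822) + 13666*(-1/18893) = 882/147775 - 13666/18893 = -2002829524/2791913075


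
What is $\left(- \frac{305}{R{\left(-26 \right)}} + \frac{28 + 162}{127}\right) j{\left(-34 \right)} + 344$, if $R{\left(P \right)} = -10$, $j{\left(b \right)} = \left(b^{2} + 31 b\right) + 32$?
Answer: $\frac{588197}{127} \approx 4631.5$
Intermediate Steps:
$j{\left(b \right)} = 32 + b^{2} + 31 b$
$\left(- \frac{305}{R{\left(-26 \right)}} + \frac{28 + 162}{127}\right) j{\left(-34 \right)} + 344 = \left(- \frac{305}{-10} + \frac{28 + 162}{127}\right) \left(32 + \left(-34\right)^{2} + 31 \left(-34\right)\right) + 344 = \left(\left(-305\right) \left(- \frac{1}{10}\right) + 190 \cdot \frac{1}{127}\right) \left(32 + 1156 - 1054\right) + 344 = \left(\frac{61}{2} + \frac{190}{127}\right) 134 + 344 = \frac{8127}{254} \cdot 134 + 344 = \frac{544509}{127} + 344 = \frac{588197}{127}$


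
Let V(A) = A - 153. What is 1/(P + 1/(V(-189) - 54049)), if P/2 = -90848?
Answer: -54391/9882627137 ≈ -5.5037e-6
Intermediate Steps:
V(A) = -153 + A
P = -181696 (P = 2*(-90848) = -181696)
1/(P + 1/(V(-189) - 54049)) = 1/(-181696 + 1/((-153 - 189) - 54049)) = 1/(-181696 + 1/(-342 - 54049)) = 1/(-181696 + 1/(-54391)) = 1/(-181696 - 1/54391) = 1/(-9882627137/54391) = -54391/9882627137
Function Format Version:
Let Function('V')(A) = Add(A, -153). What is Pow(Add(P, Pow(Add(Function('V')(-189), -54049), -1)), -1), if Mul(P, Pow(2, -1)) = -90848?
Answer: Rational(-54391, 9882627137) ≈ -5.5037e-6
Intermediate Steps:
Function('V')(A) = Add(-153, A)
P = -181696 (P = Mul(2, -90848) = -181696)
Pow(Add(P, Pow(Add(Function('V')(-189), -54049), -1)), -1) = Pow(Add(-181696, Pow(Add(Add(-153, -189), -54049), -1)), -1) = Pow(Add(-181696, Pow(Add(-342, -54049), -1)), -1) = Pow(Add(-181696, Pow(-54391, -1)), -1) = Pow(Add(-181696, Rational(-1, 54391)), -1) = Pow(Rational(-9882627137, 54391), -1) = Rational(-54391, 9882627137)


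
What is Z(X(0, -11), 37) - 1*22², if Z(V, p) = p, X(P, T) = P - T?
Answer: -447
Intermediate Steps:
Z(X(0, -11), 37) - 1*22² = 37 - 1*22² = 37 - 1*484 = 37 - 484 = -447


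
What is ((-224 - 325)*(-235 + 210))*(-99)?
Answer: -1358775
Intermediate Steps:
((-224 - 325)*(-235 + 210))*(-99) = -549*(-25)*(-99) = 13725*(-99) = -1358775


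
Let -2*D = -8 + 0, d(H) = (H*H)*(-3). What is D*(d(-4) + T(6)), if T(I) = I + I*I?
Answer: -24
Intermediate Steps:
T(I) = I + I**2
d(H) = -3*H**2 (d(H) = H**2*(-3) = -3*H**2)
D = 4 (D = -(-8 + 0)/2 = -1/2*(-8) = 4)
D*(d(-4) + T(6)) = 4*(-3*(-4)**2 + 6*(1 + 6)) = 4*(-3*16 + 6*7) = 4*(-48 + 42) = 4*(-6) = -24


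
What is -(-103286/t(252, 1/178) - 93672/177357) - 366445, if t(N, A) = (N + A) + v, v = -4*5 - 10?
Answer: -19883783758625/54330361 ≈ -3.6598e+5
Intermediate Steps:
v = -30 (v = -20 - 10 = -30)
t(N, A) = -30 + A + N (t(N, A) = (N + A) - 30 = (A + N) - 30 = -30 + A + N)
-(-103286/t(252, 1/178) - 93672/177357) - 366445 = -(-103286/(-30 + 1/178 + 252) - 93672/177357) - 366445 = -(-103286/(-30 + 1/178 + 252) - 93672*1/177357) - 366445 = -(-103286/39517/178 - 31224/59119) - 366445 = -(-103286*178/39517 - 31224/59119) - 366445 = -(-427556/919 - 31224/59119) - 366445 = -1*(-25305378020/54330361) - 366445 = 25305378020/54330361 - 366445 = -19883783758625/54330361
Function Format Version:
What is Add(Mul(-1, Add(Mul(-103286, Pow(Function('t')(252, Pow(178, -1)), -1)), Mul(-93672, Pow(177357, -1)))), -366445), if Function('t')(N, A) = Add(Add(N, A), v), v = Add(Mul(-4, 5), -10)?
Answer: Rational(-19883783758625, 54330361) ≈ -3.6598e+5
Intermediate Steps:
v = -30 (v = Add(-20, -10) = -30)
Function('t')(N, A) = Add(-30, A, N) (Function('t')(N, A) = Add(Add(N, A), -30) = Add(Add(A, N), -30) = Add(-30, A, N))
Add(Mul(-1, Add(Mul(-103286, Pow(Function('t')(252, Pow(178, -1)), -1)), Mul(-93672, Pow(177357, -1)))), -366445) = Add(Mul(-1, Add(Mul(-103286, Pow(Add(-30, Pow(178, -1), 252), -1)), Mul(-93672, Pow(177357, -1)))), -366445) = Add(Mul(-1, Add(Mul(-103286, Pow(Add(-30, Rational(1, 178), 252), -1)), Mul(-93672, Rational(1, 177357)))), -366445) = Add(Mul(-1, Add(Mul(-103286, Pow(Rational(39517, 178), -1)), Rational(-31224, 59119))), -366445) = Add(Mul(-1, Add(Mul(-103286, Rational(178, 39517)), Rational(-31224, 59119))), -366445) = Add(Mul(-1, Add(Rational(-427556, 919), Rational(-31224, 59119))), -366445) = Add(Mul(-1, Rational(-25305378020, 54330361)), -366445) = Add(Rational(25305378020, 54330361), -366445) = Rational(-19883783758625, 54330361)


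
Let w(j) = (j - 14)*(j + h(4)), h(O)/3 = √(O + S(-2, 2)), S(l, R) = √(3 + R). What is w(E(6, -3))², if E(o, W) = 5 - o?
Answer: 225*(1 - 3*√(4 + √5))² ≈ 9481.8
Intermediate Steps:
h(O) = 3*√(O + √5) (h(O) = 3*√(O + √(3 + 2)) = 3*√(O + √5))
w(j) = (-14 + j)*(j + 3*√(4 + √5)) (w(j) = (j - 14)*(j + 3*√(4 + √5)) = (-14 + j)*(j + 3*√(4 + √5)))
w(E(6, -3))² = ((5 - 1*6)² - 42*√(4 + √5) - 14*(5 - 1*6) + 3*(5 - 1*6)*√(4 + √5))² = ((5 - 6)² - 42*√(4 + √5) - 14*(5 - 6) + 3*(5 - 6)*√(4 + √5))² = ((-1)² - 42*√(4 + √5) - 14*(-1) + 3*(-1)*√(4 + √5))² = (1 - 42*√(4 + √5) + 14 - 3*√(4 + √5))² = (15 - 45*√(4 + √5))²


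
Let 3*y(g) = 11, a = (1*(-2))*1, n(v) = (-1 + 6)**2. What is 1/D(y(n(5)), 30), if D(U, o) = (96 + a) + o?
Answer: 1/124 ≈ 0.0080645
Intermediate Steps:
n(v) = 25 (n(v) = 5**2 = 25)
a = -2 (a = -2*1 = -2)
y(g) = 11/3 (y(g) = (1/3)*11 = 11/3)
D(U, o) = 94 + o (D(U, o) = (96 - 2) + o = 94 + o)
1/D(y(n(5)), 30) = 1/(94 + 30) = 1/124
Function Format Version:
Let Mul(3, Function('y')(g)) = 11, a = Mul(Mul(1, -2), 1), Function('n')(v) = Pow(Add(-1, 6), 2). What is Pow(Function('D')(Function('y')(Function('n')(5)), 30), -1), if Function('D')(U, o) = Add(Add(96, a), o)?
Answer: Rational(1, 124) ≈ 0.0080645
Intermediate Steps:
Function('n')(v) = 25 (Function('n')(v) = Pow(5, 2) = 25)
a = -2 (a = Mul(-2, 1) = -2)
Function('y')(g) = Rational(11, 3) (Function('y')(g) = Mul(Rational(1, 3), 11) = Rational(11, 3))
Function('D')(U, o) = Add(94, o) (Function('D')(U, o) = Add(Add(96, -2), o) = Add(94, o))
Pow(Function('D')(Function('y')(Function('n')(5)), 30), -1) = Pow(Add(94, 30), -1) = Pow(124, -1) = Rational(1, 124)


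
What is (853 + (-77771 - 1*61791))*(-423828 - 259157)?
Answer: 94736166365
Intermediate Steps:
(853 + (-77771 - 1*61791))*(-423828 - 259157) = (853 + (-77771 - 61791))*(-682985) = (853 - 139562)*(-682985) = -138709*(-682985) = 94736166365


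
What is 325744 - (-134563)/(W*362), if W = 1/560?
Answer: 96637304/181 ≈ 5.3391e+5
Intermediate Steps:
W = 1/560 ≈ 0.0017857
325744 - (-134563)/(W*362) = 325744 - (-134563)/((1/560)*362) = 325744 - (-134563)/181/280 = 325744 - (-134563)*280/181 = 325744 - 1*(-37677640/181) = 325744 + 37677640/181 = 96637304/181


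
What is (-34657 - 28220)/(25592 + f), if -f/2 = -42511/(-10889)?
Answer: -684667653/278586266 ≈ -2.4576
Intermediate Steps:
f = -85022/10889 (f = -(-85022)/(-10889) = -(-85022)*(-1)/10889 = -2*42511/10889 = -85022/10889 ≈ -7.8081)
(-34657 - 28220)/(25592 + f) = (-34657 - 28220)/(25592 - 85022/10889) = -62877/278586266/10889 = -62877*10889/278586266 = -684667653/278586266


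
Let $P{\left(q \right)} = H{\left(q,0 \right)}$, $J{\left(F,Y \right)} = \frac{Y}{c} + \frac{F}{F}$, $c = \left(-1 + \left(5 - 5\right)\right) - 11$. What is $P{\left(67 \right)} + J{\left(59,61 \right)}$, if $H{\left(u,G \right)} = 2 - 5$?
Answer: $- \frac{85}{12} \approx -7.0833$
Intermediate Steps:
$c = -12$ ($c = \left(-1 + \left(5 - 5\right)\right) - 11 = \left(-1 + 0\right) - 11 = -1 - 11 = -12$)
$J{\left(F,Y \right)} = 1 - \frac{Y}{12}$ ($J{\left(F,Y \right)} = \frac{Y}{-12} + \frac{F}{F} = Y \left(- \frac{1}{12}\right) + 1 = - \frac{Y}{12} + 1 = 1 - \frac{Y}{12}$)
$H{\left(u,G \right)} = -3$ ($H{\left(u,G \right)} = 2 - 5 = -3$)
$P{\left(q \right)} = -3$
$P{\left(67 \right)} + J{\left(59,61 \right)} = -3 + \left(1 - \frac{61}{12}\right) = -3 - \frac{49}{12} = - \frac{85}{12}$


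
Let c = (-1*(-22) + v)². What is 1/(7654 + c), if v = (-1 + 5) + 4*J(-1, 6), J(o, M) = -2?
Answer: 1/7978 ≈ 0.00012534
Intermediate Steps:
v = -4 (v = (-1 + 5) + 4*(-2) = 4 - 8 = -4)
c = 324 (c = (-1*(-22) - 4)² = (22 - 4)² = 18² = 324)
1/(7654 + c) = 1/(7654 + 324) = 1/7978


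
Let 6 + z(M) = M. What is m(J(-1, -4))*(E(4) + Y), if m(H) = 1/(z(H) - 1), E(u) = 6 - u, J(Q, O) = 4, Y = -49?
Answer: 47/3 ≈ 15.667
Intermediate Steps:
z(M) = -6 + M
m(H) = 1/(-7 + H) (m(H) = 1/((-6 + H) - 1) = 1/(-7 + H))
m(J(-1, -4))*(E(4) + Y) = ((6 - 1*4) - 49)/(-7 + 4) = ((6 - 4) - 49)/(-3) = -(2 - 49)/3 = -⅓*(-47) = 47/3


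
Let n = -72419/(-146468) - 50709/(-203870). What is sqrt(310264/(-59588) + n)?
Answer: I*sqrt(55202681839008600321541824295)/111207710747630 ≈ 2.1127*I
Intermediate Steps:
n = 11095653671/14930215580 (n = -72419*(-1/146468) - 50709*(-1/203870) = 72419/146468 + 50709/203870 = 11095653671/14930215580 ≈ 0.74317)
sqrt(310264/(-59588) + n) = sqrt(310264/(-59588) + 11095653671/14930215580) = sqrt(310264*(-1/59588) + 11095653671/14930215580) = sqrt(-77566/14897 + 11095653671/14930215580) = sqrt(-992785148941393/222415421495260) = I*sqrt(55202681839008600321541824295)/111207710747630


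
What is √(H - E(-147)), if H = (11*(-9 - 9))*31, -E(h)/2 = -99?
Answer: 24*I*√11 ≈ 79.599*I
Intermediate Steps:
E(h) = 198 (E(h) = -2*(-99) = 198)
H = -6138 (H = (11*(-18))*31 = -198*31 = -6138)
√(H - E(-147)) = √(-6138 - 1*198) = √(-6138 - 198) = √(-6336) = 24*I*√11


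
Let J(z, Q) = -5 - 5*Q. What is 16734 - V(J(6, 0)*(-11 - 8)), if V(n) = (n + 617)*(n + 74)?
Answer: -103594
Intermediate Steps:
V(n) = (74 + n)*(617 + n) (V(n) = (617 + n)*(74 + n) = (74 + n)*(617 + n))
16734 - V(J(6, 0)*(-11 - 8)) = 16734 - (45658 + ((-5 - 5*0)*(-11 - 8))**2 + 691*((-5 - 5*0)*(-11 - 8))) = 16734 - (45658 + ((-5 + 0)*(-19))**2 + 691*((-5 + 0)*(-19))) = 16734 - (45658 + (-5*(-19))**2 + 691*(-5*(-19))) = 16734 - (45658 + 95**2 + 691*95) = 16734 - (45658 + 9025 + 65645) = 16734 - 1*120328 = 16734 - 120328 = -103594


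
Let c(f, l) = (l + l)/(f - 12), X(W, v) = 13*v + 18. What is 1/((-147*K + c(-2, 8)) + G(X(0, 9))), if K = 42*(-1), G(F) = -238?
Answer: 7/41544 ≈ 0.00016850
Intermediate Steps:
X(W, v) = 18 + 13*v
K = -42
c(f, l) = 2*l/(-12 + f) (c(f, l) = (2*l)/(-12 + f) = 2*l/(-12 + f))
1/((-147*K + c(-2, 8)) + G(X(0, 9))) = 1/((-147*(-42) + 2*8/(-12 - 2)) - 238) = 1/((6174 + 2*8/(-14)) - 238) = 1/((6174 + 2*8*(-1/14)) - 238) = 1/((6174 - 8/7) - 238) = 1/(43210/7 - 238) = 1/(41544/7) = 7/41544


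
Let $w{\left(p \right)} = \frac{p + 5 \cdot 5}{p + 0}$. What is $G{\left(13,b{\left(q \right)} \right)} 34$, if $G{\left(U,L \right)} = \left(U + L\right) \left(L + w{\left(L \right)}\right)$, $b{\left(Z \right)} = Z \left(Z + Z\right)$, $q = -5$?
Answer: $110313$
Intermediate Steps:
$w{\left(p \right)} = \frac{25 + p}{p}$ ($w{\left(p \right)} = \frac{p + 25}{p} = \frac{25 + p}{p}$)
$b{\left(Z \right)} = 2 Z^{2}$ ($b{\left(Z \right)} = Z 2 Z = 2 Z^{2}$)
$G{\left(U,L \right)} = \left(L + U\right) \left(L + \frac{25 + L}{L}\right)$ ($G{\left(U,L \right)} = \left(U + L\right) \left(L + \frac{25 + L}{L}\right) = \left(L + U\right) \left(L + \frac{25 + L}{L}\right)$)
$G{\left(13,b{\left(q \right)} \right)} 34 = \left(25 + 2 \left(-5\right)^{2} + 13 + \left(2 \left(-5\right)^{2}\right)^{2} + 2 \left(-5\right)^{2} \cdot 13 + 25 \cdot 13 \frac{1}{2 \left(-5\right)^{2}}\right) 34 = \left(25 + 2 \cdot 25 + 13 + \left(2 \cdot 25\right)^{2} + 2 \cdot 25 \cdot 13 + 25 \cdot 13 \frac{1}{2 \cdot 25}\right) 34 = \left(25 + 50 + 13 + 50^{2} + 50 \cdot 13 + 25 \cdot 13 \cdot \frac{1}{50}\right) 34 = \left(25 + 50 + 13 + 2500 + 650 + 25 \cdot 13 \cdot \frac{1}{50}\right) 34 = \left(25 + 50 + 13 + 2500 + 650 + \frac{13}{2}\right) 34 = \frac{6489}{2} \cdot 34 = 110313$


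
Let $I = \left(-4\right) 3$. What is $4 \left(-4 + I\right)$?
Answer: $-64$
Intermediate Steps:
$I = -12$
$4 \left(-4 + I\right) = 4 \left(-4 - 12\right) = 4 \left(-16\right) = -64$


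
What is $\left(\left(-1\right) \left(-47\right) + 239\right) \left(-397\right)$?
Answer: $-113542$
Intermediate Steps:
$\left(\left(-1\right) \left(-47\right) + 239\right) \left(-397\right) = \left(47 + 239\right) \left(-397\right) = 286 \left(-397\right) = -113542$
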